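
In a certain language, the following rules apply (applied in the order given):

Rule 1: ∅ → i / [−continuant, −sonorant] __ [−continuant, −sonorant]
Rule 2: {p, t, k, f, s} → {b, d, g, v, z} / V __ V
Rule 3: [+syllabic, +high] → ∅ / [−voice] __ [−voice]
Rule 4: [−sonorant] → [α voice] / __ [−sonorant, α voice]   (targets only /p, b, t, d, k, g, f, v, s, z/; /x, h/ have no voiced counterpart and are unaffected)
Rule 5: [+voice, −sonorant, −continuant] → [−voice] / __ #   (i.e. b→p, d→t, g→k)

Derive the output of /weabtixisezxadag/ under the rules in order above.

weabidixizesxadak

Rule 1 (stop-cluster i-epenthesis): /b/ and /t/ form a stop–stop cluster, so [i] is inserted between them. /weabtixisezxadag/ → weabitixisezxadag.
Rule 2 (intervocalic voicing): /t/ is a voiceless obstruent between vowels /i/ and /i/, so it voices to [d]. /s/ is a voiceless obstruent between vowels /i/ and /e/, so it voices to [z]. /weabitixisezxadag/ → weabidixizezxadag.
Rule 3 (high vowel syncope): no segment meets the environment; /weabidixizezxadag/ is unchanged.
Rule 4 (regressive voicing assimilation): /z/ precedes the voiceless obstruent /x/, so it devoices to [s] by assimilation. /weabidixizezxadag/ → weabidixizesxadag.
Rule 5 (final devoicing): /g/ is a voiced stop in word-final position, so it devoices to [k]. /weabidixizesxadag/ → weabidixizesxadak.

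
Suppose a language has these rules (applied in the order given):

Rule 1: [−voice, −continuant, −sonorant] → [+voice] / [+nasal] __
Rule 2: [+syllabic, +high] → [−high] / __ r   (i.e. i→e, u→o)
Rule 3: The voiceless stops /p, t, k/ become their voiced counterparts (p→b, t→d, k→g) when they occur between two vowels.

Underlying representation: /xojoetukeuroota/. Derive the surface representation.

xojoedugeorooda

Rule 1 (post-nasal voicing): no segment meets the environment; /xojoetukeuroota/ is unchanged.
Rule 2 (pre-rhotic lowering): /u/ is a high vowel immediately before /r/, so it lowers to [o]. /xojoetukeuroota/ → xojoetukeoroota.
Rule 3 (intervocalic voicing): /t/ is a voiceless stop between vowels /e/ and /u/, so it voices to [d]. /k/ is a voiceless stop between vowels /u/ and /e/, so it voices to [g]. /t/ is a voiceless stop between vowels /o/ and /a/, so it voices to [d]. /xojoetukeoroota/ → xojoedugeorooda.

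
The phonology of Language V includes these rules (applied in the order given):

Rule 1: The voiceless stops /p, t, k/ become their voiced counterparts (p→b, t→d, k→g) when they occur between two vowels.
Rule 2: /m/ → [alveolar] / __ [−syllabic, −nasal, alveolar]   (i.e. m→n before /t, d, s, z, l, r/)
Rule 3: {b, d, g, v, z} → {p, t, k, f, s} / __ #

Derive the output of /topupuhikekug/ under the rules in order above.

Rule 1 (intervocalic voicing): /p/ is a voiceless stop between vowels /o/ and /u/, so it voices to [b]. /p/ is a voiceless stop between vowels /u/ and /u/, so it voices to [b]. /k/ is a voiceless stop between vowels /i/ and /e/, so it voices to [g]. /k/ is a voiceless stop between vowels /e/ and /u/, so it voices to [g]. /topupuhikekug/ → tobubuhigegug.
Rule 2 (nasal place assimilation): no segment meets the environment; /tobubuhigegug/ is unchanged.
Rule 3 (final devoicing): /g/ is a voiced obstruent in word-final position, so it devoices to [k]. /tobubuhigegug/ → tobubuhigeguk.

tobubuhigeguk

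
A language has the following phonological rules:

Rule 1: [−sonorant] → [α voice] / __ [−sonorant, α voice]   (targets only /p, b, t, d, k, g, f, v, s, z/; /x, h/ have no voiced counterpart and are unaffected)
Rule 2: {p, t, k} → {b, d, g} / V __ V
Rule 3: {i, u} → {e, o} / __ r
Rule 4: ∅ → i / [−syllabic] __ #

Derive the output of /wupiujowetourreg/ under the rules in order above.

wubiujowedoorregi

Rule 1 (regressive voicing assimilation): no segment meets the environment; /wupiujowetourreg/ is unchanged.
Rule 2 (intervocalic voicing): /p/ is a voiceless stop between vowels /u/ and /i/, so it voices to [b]. /t/ is a voiceless stop between vowels /e/ and /o/, so it voices to [d]. /wupiujowetourreg/ → wubiujowedourreg.
Rule 3 (pre-rhotic lowering): /u/ is a high vowel immediately before /r/, so it lowers to [o]. /wubiujowedourreg/ → wubiujowedoorreg.
Rule 4 (final i-epenthesis): the form ends in the consonant /g/, so [i] is inserted word-finally. /wubiujowedoorreg/ → wubiujowedoorregi.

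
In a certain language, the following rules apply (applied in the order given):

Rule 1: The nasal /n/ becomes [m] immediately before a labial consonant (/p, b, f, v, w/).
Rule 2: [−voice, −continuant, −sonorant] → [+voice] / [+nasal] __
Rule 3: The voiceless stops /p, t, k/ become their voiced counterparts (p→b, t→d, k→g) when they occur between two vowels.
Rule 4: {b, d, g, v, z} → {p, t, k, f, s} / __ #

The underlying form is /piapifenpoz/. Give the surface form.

Rule 1 (nasal place assimilation): /n/ precedes the labial consonant /p/, so it assimilates in place to [m]. /piapifenpoz/ → piapifempoz.
Rule 2 (post-nasal voicing): /p/ is a voiceless stop immediately after the nasal /m/, so it voices to [b]. /piapifempoz/ → piapifemboz.
Rule 3 (intervocalic voicing): /p/ is a voiceless stop between vowels /a/ and /i/, so it voices to [b]. /piapifemboz/ → piabifemboz.
Rule 4 (final devoicing): /z/ is a voiced obstruent in word-final position, so it devoices to [s]. /piabifemboz/ → piabifembos.

piabifembos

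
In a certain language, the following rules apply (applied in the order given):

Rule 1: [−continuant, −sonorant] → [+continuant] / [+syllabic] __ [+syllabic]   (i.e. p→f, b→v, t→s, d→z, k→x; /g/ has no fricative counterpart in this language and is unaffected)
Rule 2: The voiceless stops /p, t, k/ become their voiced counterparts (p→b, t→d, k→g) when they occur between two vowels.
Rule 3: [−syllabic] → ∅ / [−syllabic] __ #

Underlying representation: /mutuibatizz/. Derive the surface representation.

musuivasiz

Rule 1 (intervocalic spirantization): /t/ is a stop between vowels /u/ and /u/, so it spirantizes to the fricative [s]. /b/ is a stop between vowels /i/ and /a/, so it spirantizes to the fricative [v]. /t/ is a stop between vowels /a/ and /i/, so it spirantizes to the fricative [s]. /mutuibatizz/ → musuivasizz.
Rule 2 (intervocalic voicing): no segment meets the environment; /musuivasizz/ is unchanged.
Rule 3 (final cluster simplification): /z/ is the second consonant of a word-final cluster /zz/, so it deletes. /musuivasizz/ → musuivasiz.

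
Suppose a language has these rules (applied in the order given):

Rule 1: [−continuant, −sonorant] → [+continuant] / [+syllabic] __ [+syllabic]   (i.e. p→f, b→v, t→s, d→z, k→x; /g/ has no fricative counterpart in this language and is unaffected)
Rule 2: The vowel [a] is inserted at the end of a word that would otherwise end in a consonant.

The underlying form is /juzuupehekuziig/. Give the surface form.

juzuufehexuziiga

Rule 1 (intervocalic spirantization): /p/ is a stop between vowels /u/ and /e/, so it spirantizes to the fricative [f]. /k/ is a stop between vowels /e/ and /u/, so it spirantizes to the fricative [x]. /juzuupehekuziig/ → juzuufehexuziig.
Rule 2 (final a-epenthesis): the form ends in the consonant /g/, so [a] is inserted word-finally. /juzuufehexuziig/ → juzuufehexuziiga.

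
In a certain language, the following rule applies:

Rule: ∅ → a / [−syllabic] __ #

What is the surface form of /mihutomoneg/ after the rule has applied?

the form ends in the consonant /g/, so [a] is inserted word-finally.
Surface form: [mihutomonega].

mihutomonega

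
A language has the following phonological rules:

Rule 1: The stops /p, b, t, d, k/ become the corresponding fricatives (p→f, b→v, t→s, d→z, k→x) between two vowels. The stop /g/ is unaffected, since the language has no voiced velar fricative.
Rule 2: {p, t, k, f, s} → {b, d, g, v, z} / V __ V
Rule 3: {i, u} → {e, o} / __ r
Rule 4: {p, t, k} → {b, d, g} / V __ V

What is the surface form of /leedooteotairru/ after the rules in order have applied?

Rule 1 (intervocalic spirantization): /d/ is a stop between vowels /e/ and /o/, so it spirantizes to the fricative [z]. /t/ is a stop between vowels /o/ and /e/, so it spirantizes to the fricative [s]. /t/ is a stop between vowels /o/ and /a/, so it spirantizes to the fricative [s]. /leedooteotairru/ → leezooseosairru.
Rule 2 (intervocalic voicing): /s/ is a voiceless obstruent between vowels /o/ and /e/, so it voices to [z]. /s/ is a voiceless obstruent between vowels /o/ and /a/, so it voices to [z]. /leezooseosairru/ → leezoozeozairru.
Rule 3 (pre-rhotic lowering): /i/ is a high vowel immediately before /r/, so it lowers to [e]. /leezoozeozairru/ → leezoozeozaerru.
Rule 4 (intervocalic voicing): no segment meets the environment; /leezoozeozaerru/ is unchanged.

leezoozeozaerru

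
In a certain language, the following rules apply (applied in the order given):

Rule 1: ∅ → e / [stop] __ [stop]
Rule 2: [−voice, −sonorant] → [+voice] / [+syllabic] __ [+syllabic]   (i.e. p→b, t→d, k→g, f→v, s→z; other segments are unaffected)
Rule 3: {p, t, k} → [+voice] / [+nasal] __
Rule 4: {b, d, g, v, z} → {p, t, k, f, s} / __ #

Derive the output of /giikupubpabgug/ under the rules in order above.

giigububebabeguk

Rule 1 (stop-cluster e-epenthesis): /b/ and /p/ form a stop–stop cluster, so [e] is inserted between them. /b/ and /g/ form a stop–stop cluster, so [e] is inserted between them. /giikupubpabgug/ → giikupubepabegug.
Rule 2 (intervocalic voicing): /k/ is a voiceless obstruent between vowels /i/ and /u/, so it voices to [g]. /p/ is a voiceless obstruent between vowels /u/ and /u/, so it voices to [b]. /p/ is a voiceless obstruent between vowels /e/ and /a/, so it voices to [b]. /giikupubepabegug/ → giigububebabegug.
Rule 3 (post-nasal voicing): no segment meets the environment; /giigububebabegug/ is unchanged.
Rule 4 (final devoicing): /g/ is a voiced obstruent in word-final position, so it devoices to [k]. /giigububebabegug/ → giigububebabeguk.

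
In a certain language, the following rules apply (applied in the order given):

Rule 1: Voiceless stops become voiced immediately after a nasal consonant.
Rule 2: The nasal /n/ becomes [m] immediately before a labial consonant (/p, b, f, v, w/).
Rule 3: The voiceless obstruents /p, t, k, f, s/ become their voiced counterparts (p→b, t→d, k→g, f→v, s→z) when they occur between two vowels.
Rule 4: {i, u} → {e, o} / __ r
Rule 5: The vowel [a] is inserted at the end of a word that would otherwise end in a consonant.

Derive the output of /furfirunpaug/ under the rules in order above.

forferumbauga

Rule 1 (post-nasal voicing): /p/ is a voiceless stop immediately after the nasal /n/, so it voices to [b]. /furfirunpaug/ → furfirunbaug.
Rule 2 (nasal place assimilation): /n/ precedes the labial consonant /b/, so it assimilates in place to [m]. /furfirunbaug/ → furfirumbaug.
Rule 3 (intervocalic voicing): no segment meets the environment; /furfirumbaug/ is unchanged.
Rule 4 (pre-rhotic lowering): /u/ is a high vowel immediately before /r/, so it lowers to [o]. /i/ is a high vowel immediately before /r/, so it lowers to [e]. /furfirumbaug/ → forferumbaug.
Rule 5 (final a-epenthesis): the form ends in the consonant /g/, so [a] is inserted word-finally. /forferumbaug/ → forferumbauga.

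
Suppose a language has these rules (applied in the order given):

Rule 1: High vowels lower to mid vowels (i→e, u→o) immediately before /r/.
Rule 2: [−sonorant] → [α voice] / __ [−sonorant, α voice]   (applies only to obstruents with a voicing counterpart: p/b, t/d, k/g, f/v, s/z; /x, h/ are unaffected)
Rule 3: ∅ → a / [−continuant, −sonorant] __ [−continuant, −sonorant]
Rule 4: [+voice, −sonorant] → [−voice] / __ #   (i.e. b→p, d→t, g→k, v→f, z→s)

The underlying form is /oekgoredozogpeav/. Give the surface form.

Rule 1 (pre-rhotic lowering): no segment meets the environment; /oekgoredozogpeav/ is unchanged.
Rule 2 (regressive voicing assimilation): /k/ precedes the voiced obstruent /g/, so it voices to [g] by assimilation. /g/ precedes the voiceless obstruent /p/, so it devoices to [k] by assimilation. /oekgoredozogpeav/ → oeggoredozokpeav.
Rule 3 (stop-cluster a-epenthesis): /g/ and /g/ form a stop–stop cluster, so [a] is inserted between them. /k/ and /p/ form a stop–stop cluster, so [a] is inserted between them. /oeggoredozokpeav/ → oegagoredozokapeav.
Rule 4 (final devoicing): /v/ is a voiced obstruent in word-final position, so it devoices to [f]. /oegagoredozokapeav/ → oegagoredozokapeaf.

oegagoredozokapeaf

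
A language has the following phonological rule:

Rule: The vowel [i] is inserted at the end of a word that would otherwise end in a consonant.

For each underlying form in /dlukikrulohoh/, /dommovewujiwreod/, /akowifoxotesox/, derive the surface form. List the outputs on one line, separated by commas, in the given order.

/dlukikrulohoh/: the form ends in the consonant /h/, so [i] is inserted word-finally. → [dlukikrulohohi].
/dommovewujiwreod/: the form ends in the consonant /d/, so [i] is inserted word-finally. → [dommovewujiwreodi].
/akowifoxotesox/: the form ends in the consonant /x/, so [i] is inserted word-finally. → [akowifoxotesoxi].

dlukikrulohohi, dommovewujiwreodi, akowifoxotesoxi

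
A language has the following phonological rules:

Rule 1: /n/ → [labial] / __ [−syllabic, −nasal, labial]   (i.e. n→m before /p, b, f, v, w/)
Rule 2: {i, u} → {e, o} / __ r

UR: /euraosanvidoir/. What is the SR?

eoraosamvidoer

Rule 1 (nasal place assimilation): /n/ precedes the labial consonant /v/, so it assimilates in place to [m]. /euraosanvidoir/ → euraosamvidoir.
Rule 2 (pre-rhotic lowering): /u/ is a high vowel immediately before /r/, so it lowers to [o]. /i/ is a high vowel immediately before /r/, so it lowers to [e]. /euraosamvidoir/ → eoraosamvidoer.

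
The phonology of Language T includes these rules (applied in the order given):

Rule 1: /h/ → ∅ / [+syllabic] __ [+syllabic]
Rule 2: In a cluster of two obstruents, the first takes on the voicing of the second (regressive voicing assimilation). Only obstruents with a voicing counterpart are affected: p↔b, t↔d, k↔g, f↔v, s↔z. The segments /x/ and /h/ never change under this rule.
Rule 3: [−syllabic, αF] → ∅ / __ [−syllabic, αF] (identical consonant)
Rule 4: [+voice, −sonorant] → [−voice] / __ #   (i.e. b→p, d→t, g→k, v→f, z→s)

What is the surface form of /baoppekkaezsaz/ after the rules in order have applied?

Rule 1 (intervocalic h-deletion): no segment meets the environment; /baoppekkaezsaz/ is unchanged.
Rule 2 (regressive voicing assimilation): /z/ precedes the voiceless obstruent /s/, so it devoices to [s] by assimilation. /baoppekkaezsaz/ → baoppekkaessaz.
Rule 3 (degemination): /pp/ is a geminate; the first /p/ deletes. /kk/ is a geminate; the first /k/ deletes. /ss/ is a geminate; the first /s/ deletes. /baoppekkaessaz/ → baopekaesaz.
Rule 4 (final devoicing): /z/ is a voiced obstruent in word-final position, so it devoices to [s]. /baopekaesaz/ → baopekaesas.

baopekaesas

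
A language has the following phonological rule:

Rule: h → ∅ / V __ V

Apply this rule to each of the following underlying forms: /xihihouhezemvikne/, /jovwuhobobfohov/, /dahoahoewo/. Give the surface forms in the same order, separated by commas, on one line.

/xihihouhezemvikne/: /h/ occurs between vowels /i/ and /i/, so it deletes. /h/ occurs between vowels /i/ and /o/, so it deletes. /h/ occurs between vowels /u/ and /e/, so it deletes. → [xiiouezemvikne].
/jovwuhobobfohov/: /h/ occurs between vowels /u/ and /o/, so it deletes. /h/ occurs between vowels /o/ and /o/, so it deletes. → [jovwuobobfoov].
/dahoahoewo/: /h/ occurs between vowels /a/ and /o/, so it deletes. /h/ occurs between vowels /a/ and /o/, so it deletes. → [daoaoewo].

xiiouezemvikne, jovwuobobfoov, daoaoewo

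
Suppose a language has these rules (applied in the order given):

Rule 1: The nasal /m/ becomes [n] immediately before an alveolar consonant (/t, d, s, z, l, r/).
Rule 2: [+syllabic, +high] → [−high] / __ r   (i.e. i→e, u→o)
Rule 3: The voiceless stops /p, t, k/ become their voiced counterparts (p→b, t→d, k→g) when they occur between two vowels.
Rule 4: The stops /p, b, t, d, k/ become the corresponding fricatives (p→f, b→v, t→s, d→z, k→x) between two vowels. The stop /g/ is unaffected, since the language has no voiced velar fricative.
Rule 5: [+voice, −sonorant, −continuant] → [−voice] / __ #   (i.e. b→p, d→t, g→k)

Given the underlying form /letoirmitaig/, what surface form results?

lezoermizaik

Rule 1 (nasal place assimilation): no segment meets the environment; /letoirmitaig/ is unchanged.
Rule 2 (pre-rhotic lowering): /i/ is a high vowel immediately before /r/, so it lowers to [e]. /letoirmitaig/ → letoermitaig.
Rule 3 (intervocalic voicing): /t/ is a voiceless stop between vowels /e/ and /o/, so it voices to [d]. /t/ is a voiceless stop between vowels /i/ and /a/, so it voices to [d]. /letoermitaig/ → ledoermidaig.
Rule 4 (intervocalic spirantization): /d/ is a stop between vowels /e/ and /o/, so it spirantizes to the fricative [z]. /d/ is a stop between vowels /i/ and /a/, so it spirantizes to the fricative [z]. /ledoermidaig/ → lezoermizaig.
Rule 5 (final devoicing): /g/ is a voiced stop in word-final position, so it devoices to [k]. /lezoermizaig/ → lezoermizaik.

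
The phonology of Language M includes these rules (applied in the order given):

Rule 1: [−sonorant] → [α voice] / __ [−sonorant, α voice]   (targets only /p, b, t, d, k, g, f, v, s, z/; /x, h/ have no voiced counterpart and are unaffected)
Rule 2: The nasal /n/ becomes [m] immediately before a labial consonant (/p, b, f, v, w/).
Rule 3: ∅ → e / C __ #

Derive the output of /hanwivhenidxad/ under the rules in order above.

hamwifhenitxade

Rule 1 (regressive voicing assimilation): /v/ precedes the voiceless obstruent /h/, so it devoices to [f] by assimilation. /d/ precedes the voiceless obstruent /x/, so it devoices to [t] by assimilation. /hanwivhenidxad/ → hanwifhenitxad.
Rule 2 (nasal place assimilation): /n/ precedes the labial consonant /w/, so it assimilates in place to [m]. /hanwifhenitxad/ → hamwifhenitxad.
Rule 3 (final e-epenthesis): the form ends in the consonant /d/, so [e] is inserted word-finally. /hamwifhenitxad/ → hamwifhenitxade.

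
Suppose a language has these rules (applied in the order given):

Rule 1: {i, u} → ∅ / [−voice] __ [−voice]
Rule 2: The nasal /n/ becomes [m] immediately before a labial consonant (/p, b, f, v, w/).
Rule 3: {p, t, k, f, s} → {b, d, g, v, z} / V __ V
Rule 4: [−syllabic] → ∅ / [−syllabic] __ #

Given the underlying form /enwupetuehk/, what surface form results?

Rule 1 (high vowel syncope): no segment meets the environment; /enwupetuehk/ is unchanged.
Rule 2 (nasal place assimilation): /n/ precedes the labial consonant /w/, so it assimilates in place to [m]. /enwupetuehk/ → emwupetuehk.
Rule 3 (intervocalic voicing): /p/ is a voiceless obstruent between vowels /u/ and /e/, so it voices to [b]. /t/ is a voiceless obstruent between vowels /e/ and /u/, so it voices to [d]. /emwupetuehk/ → emwubeduehk.
Rule 4 (final cluster simplification): /k/ is the second consonant of a word-final cluster /hk/, so it deletes. /emwubeduehk/ → emwubedueh.

emwubedueh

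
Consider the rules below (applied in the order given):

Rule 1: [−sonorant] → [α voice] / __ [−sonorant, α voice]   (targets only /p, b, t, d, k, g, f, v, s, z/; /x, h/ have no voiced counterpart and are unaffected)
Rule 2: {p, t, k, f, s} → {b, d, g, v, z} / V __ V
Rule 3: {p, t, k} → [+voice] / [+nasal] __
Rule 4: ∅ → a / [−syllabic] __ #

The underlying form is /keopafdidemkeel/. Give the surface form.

Rule 1 (regressive voicing assimilation): /f/ precedes the voiced obstruent /d/, so it voices to [v] by assimilation. /keopafdidemkeel/ → keopavdidemkeel.
Rule 2 (intervocalic voicing): /p/ is a voiceless obstruent between vowels /o/ and /a/, so it voices to [b]. /keopavdidemkeel/ → keobavdidemkeel.
Rule 3 (post-nasal voicing): /k/ is a voiceless stop immediately after the nasal /m/, so it voices to [g]. /keobavdidemkeel/ → keobavdidemgeel.
Rule 4 (final a-epenthesis): the form ends in the consonant /l/, so [a] is inserted word-finally. /keobavdidemgeel/ → keobavdidemgeela.

keobavdidemgeela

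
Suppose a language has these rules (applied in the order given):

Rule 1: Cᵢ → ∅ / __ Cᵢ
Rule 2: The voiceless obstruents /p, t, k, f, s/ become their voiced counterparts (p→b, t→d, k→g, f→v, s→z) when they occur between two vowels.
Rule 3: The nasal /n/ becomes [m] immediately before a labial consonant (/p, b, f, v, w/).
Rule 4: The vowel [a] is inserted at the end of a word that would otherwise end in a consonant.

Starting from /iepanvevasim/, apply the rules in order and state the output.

iebamvevazima

Rule 1 (degemination): no segment meets the environment; /iepanvevasim/ is unchanged.
Rule 2 (intervocalic voicing): /p/ is a voiceless obstruent between vowels /e/ and /a/, so it voices to [b]. /s/ is a voiceless obstruent between vowels /a/ and /i/, so it voices to [z]. /iepanvevasim/ → iebanvevazim.
Rule 3 (nasal place assimilation): /n/ precedes the labial consonant /v/, so it assimilates in place to [m]. /iebanvevazim/ → iebamvevazim.
Rule 4 (final a-epenthesis): the form ends in the consonant /m/, so [a] is inserted word-finally. /iebamvevazim/ → iebamvevazima.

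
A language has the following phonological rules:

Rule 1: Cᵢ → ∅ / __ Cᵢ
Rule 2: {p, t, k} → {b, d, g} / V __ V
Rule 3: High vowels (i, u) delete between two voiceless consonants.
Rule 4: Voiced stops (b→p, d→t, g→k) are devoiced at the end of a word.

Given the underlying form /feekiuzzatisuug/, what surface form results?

feegiuzadisuuk

Rule 1 (degemination): /zz/ is a geminate; the first /z/ deletes. /feekiuzzatisuug/ → feekiuzatisuug.
Rule 2 (intervocalic voicing): /k/ is a voiceless stop between vowels /e/ and /i/, so it voices to [g]. /t/ is a voiceless stop between vowels /a/ and /i/, so it voices to [d]. /feekiuzatisuug/ → feegiuzadisuug.
Rule 3 (high vowel syncope): no segment meets the environment; /feegiuzadisuug/ is unchanged.
Rule 4 (final devoicing): /g/ is a voiced stop in word-final position, so it devoices to [k]. /feegiuzadisuug/ → feegiuzadisuuk.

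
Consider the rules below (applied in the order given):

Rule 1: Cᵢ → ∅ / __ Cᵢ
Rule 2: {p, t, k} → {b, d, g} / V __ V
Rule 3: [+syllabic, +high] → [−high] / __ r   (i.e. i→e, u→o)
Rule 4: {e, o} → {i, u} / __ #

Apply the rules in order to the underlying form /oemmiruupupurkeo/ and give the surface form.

Rule 1 (degemination): /mm/ is a geminate; the first /m/ deletes. /oemmiruupupurkeo/ → oemiruupupurkeo.
Rule 2 (intervocalic voicing): /p/ is a voiceless stop between vowels /u/ and /u/, so it voices to [b]. /p/ is a voiceless stop between vowels /u/ and /u/, so it voices to [b]. /oemiruupupurkeo/ → oemiruububurkeo.
Rule 3 (pre-rhotic lowering): /i/ is a high vowel immediately before /r/, so it lowers to [e]. /u/ is a high vowel immediately before /r/, so it lowers to [o]. /oemiruububurkeo/ → oemeruububorkeo.
Rule 4 (final vowel raising): /o/ is a mid vowel in word-final position, so it raises to [u]. /oemeruububorkeo/ → oemeruububorkeu.

oemeruububorkeu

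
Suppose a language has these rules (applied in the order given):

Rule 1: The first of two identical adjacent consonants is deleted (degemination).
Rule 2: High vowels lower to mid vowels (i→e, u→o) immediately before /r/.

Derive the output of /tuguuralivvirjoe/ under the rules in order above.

tuguoraliverjoe

Rule 1 (degemination): /vv/ is a geminate; the first /v/ deletes. /tuguuralivvirjoe/ → tuguuralivirjoe.
Rule 2 (pre-rhotic lowering): /u/ is a high vowel immediately before /r/, so it lowers to [o]. /i/ is a high vowel immediately before /r/, so it lowers to [e]. /tuguuralivirjoe/ → tuguoraliverjoe.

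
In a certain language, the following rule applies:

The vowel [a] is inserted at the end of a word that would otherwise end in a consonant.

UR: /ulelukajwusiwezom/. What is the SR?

ulelukajwusiwezoma

the form ends in the consonant /m/, so [a] is inserted word-finally.
Surface form: [ulelukajwusiwezoma].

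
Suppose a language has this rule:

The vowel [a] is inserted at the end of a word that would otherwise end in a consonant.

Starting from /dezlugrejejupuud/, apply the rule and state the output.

dezlugrejejupuuda

the form ends in the consonant /d/, so [a] is inserted word-finally.
Surface form: [dezlugrejejupuuda].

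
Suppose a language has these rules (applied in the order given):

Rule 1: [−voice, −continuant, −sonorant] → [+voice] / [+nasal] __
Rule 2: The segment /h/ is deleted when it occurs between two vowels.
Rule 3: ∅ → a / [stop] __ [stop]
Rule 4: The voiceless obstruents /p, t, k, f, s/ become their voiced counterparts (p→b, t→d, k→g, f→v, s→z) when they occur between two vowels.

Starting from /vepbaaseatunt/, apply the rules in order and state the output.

Rule 1 (post-nasal voicing): /t/ is a voiceless stop immediately after the nasal /n/, so it voices to [d]. /vepbaaseatunt/ → vepbaaseatund.
Rule 2 (intervocalic h-deletion): no segment meets the environment; /vepbaaseatund/ is unchanged.
Rule 3 (stop-cluster a-epenthesis): /p/ and /b/ form a stop–stop cluster, so [a] is inserted between them. /vepbaaseatund/ → vepabaaseatund.
Rule 4 (intervocalic voicing): /p/ is a voiceless obstruent between vowels /e/ and /a/, so it voices to [b]. /s/ is a voiceless obstruent between vowels /a/ and /e/, so it voices to [z]. /t/ is a voiceless obstruent between vowels /a/ and /u/, so it voices to [d]. /vepabaaseatund/ → vebabaazeadund.

vebabaazeadund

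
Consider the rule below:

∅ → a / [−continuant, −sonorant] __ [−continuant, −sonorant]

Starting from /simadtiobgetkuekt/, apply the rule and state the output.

/d/ and /t/ form a stop–stop cluster, so [a] is inserted between them.
/b/ and /g/ form a stop–stop cluster, so [a] is inserted between them.
/t/ and /k/ form a stop–stop cluster, so [a] is inserted between them.
/k/ and /t/ form a stop–stop cluster, so [a] is inserted between them.
Surface form: [simadatiobagetakuekat].

simadatiobagetakuekat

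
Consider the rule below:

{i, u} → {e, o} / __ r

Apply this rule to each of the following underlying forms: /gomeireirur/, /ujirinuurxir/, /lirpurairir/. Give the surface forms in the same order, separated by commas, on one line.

/gomeireirur/: /i/ is a high vowel immediately before /r/, so it lowers to [e]. /i/ is a high vowel immediately before /r/, so it lowers to [e]. /u/ is a high vowel immediately before /r/, so it lowers to [o]. → [gomeereeror].
/ujirinuurxir/: /i/ is a high vowel immediately before /r/, so it lowers to [e]. /u/ is a high vowel immediately before /r/, so it lowers to [o]. /i/ is a high vowel immediately before /r/, so it lowers to [e]. → [ujerinuorxer].
/lirpurairir/: /i/ is a high vowel immediately before /r/, so it lowers to [e]. /u/ is a high vowel immediately before /r/, so it lowers to [o]. /i/ is a high vowel immediately before /r/, so it lowers to [e]. /i/ is a high vowel immediately before /r/, so it lowers to [e]. → [lerporaerer].

gomeereeror, ujerinuorxer, lerporaerer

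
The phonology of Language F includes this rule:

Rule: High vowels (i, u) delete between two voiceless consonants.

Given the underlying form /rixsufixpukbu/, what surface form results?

rixsfxpkbu

/u/ is a high vowel flanked by voiceless consonants /s/ and /f/, so it deletes.
/i/ is a high vowel flanked by voiceless consonants /f/ and /x/, so it deletes.
/u/ is a high vowel flanked by voiceless consonants /p/ and /k/, so it deletes.
Surface form: [rixsfxpkbu].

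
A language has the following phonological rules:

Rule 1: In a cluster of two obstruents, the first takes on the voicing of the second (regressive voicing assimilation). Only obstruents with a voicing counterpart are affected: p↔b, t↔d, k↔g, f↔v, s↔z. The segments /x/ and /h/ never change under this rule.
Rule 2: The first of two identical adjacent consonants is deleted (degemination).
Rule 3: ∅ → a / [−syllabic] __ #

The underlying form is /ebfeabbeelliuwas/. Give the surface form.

Rule 1 (regressive voicing assimilation): /b/ precedes the voiceless obstruent /f/, so it devoices to [p] by assimilation. /ebfeabbeelliuwas/ → epfeabbeelliuwas.
Rule 2 (degemination): /bb/ is a geminate; the first /b/ deletes. /ll/ is a geminate; the first /l/ deletes. /epfeabbeelliuwas/ → epfeabeeliuwas.
Rule 3 (final a-epenthesis): the form ends in the consonant /s/, so [a] is inserted word-finally. /epfeabeeliuwas/ → epfeabeeliuwasa.

epfeabeeliuwasa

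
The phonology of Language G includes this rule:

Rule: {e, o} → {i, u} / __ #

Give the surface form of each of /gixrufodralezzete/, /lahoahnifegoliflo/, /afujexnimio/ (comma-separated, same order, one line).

/gixrufodralezzete/: /e/ is a mid vowel in word-final position, so it raises to [i]. → [gixrufodralezzeti].
/lahoahnifegoliflo/: /o/ is a mid vowel in word-final position, so it raises to [u]. → [lahoahnifegoliflu].
/afujexnimio/: /o/ is a mid vowel in word-final position, so it raises to [u]. → [afujexnimiu].

gixrufodralezzeti, lahoahnifegoliflu, afujexnimiu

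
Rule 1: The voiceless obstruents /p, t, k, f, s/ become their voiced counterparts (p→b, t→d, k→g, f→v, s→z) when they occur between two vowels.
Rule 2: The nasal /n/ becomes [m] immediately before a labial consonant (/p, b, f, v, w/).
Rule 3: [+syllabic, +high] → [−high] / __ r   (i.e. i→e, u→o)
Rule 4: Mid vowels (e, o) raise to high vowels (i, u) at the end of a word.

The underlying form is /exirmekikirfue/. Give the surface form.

Rule 1 (intervocalic voicing): /k/ is a voiceless obstruent between vowels /e/ and /i/, so it voices to [g]. /k/ is a voiceless obstruent between vowels /i/ and /i/, so it voices to [g]. /exirmekikirfue/ → exirmegigirfue.
Rule 2 (nasal place assimilation): no segment meets the environment; /exirmegigirfue/ is unchanged.
Rule 3 (pre-rhotic lowering): /i/ is a high vowel immediately before /r/, so it lowers to [e]. /i/ is a high vowel immediately before /r/, so it lowers to [e]. /exirmegigirfue/ → exermegigerfue.
Rule 4 (final vowel raising): /e/ is a mid vowel in word-final position, so it raises to [i]. /exermegigerfue/ → exermegigerfui.

exermegigerfui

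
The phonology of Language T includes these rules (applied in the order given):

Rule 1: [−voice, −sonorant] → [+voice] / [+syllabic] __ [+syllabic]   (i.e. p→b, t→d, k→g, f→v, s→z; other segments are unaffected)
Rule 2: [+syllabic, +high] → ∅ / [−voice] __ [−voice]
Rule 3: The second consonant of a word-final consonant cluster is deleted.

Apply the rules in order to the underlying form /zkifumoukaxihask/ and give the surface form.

zkivumougaxhas

Rule 1 (intervocalic voicing): /f/ is a voiceless obstruent between vowels /i/ and /u/, so it voices to [v]. /k/ is a voiceless obstruent between vowels /u/ and /a/, so it voices to [g]. /zkifumoukaxihask/ → zkivumougaxihask.
Rule 2 (high vowel syncope): /i/ is a high vowel flanked by voiceless consonants /x/ and /h/, so it deletes. /zkivumougaxihask/ → zkivumougaxhask.
Rule 3 (final cluster simplification): /k/ is the second consonant of a word-final cluster /sk/, so it deletes. /zkivumougaxhask/ → zkivumougaxhas.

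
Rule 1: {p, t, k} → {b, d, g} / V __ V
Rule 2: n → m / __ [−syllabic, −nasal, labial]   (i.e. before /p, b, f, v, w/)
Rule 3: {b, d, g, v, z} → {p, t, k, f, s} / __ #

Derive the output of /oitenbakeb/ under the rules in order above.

oidembagep

Rule 1 (intervocalic voicing): /t/ is a voiceless stop between vowels /i/ and /e/, so it voices to [d]. /k/ is a voiceless stop between vowels /a/ and /e/, so it voices to [g]. /oitenbakeb/ → oidenbageb.
Rule 2 (nasal place assimilation): /n/ precedes the labial consonant /b/, so it assimilates in place to [m]. /oidenbageb/ → oidembageb.
Rule 3 (final devoicing): /b/ is a voiced obstruent in word-final position, so it devoices to [p]. /oidembageb/ → oidembagep.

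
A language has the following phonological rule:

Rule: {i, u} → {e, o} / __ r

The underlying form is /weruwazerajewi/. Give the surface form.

weruwazerajewi

No segment of /weruwazerajewi/ meets the structural description of the rule, so the form surfaces unchanged.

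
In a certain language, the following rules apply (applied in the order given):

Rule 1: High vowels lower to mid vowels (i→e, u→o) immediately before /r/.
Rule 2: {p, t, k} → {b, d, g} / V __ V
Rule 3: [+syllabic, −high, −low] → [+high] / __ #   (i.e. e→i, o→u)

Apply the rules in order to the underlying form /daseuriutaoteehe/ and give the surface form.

Rule 1 (pre-rhotic lowering): /u/ is a high vowel immediately before /r/, so it lowers to [o]. /daseuriutaoteehe/ → daseoriutaoteehe.
Rule 2 (intervocalic voicing): /t/ is a voiceless stop between vowels /u/ and /a/, so it voices to [d]. /t/ is a voiceless stop between vowels /o/ and /e/, so it voices to [d]. /daseoriutaoteehe/ → daseoriudaodeehe.
Rule 3 (final vowel raising): /e/ is a mid vowel in word-final position, so it raises to [i]. /daseoriudaodeehe/ → daseoriudaodeehi.

daseoriudaodeehi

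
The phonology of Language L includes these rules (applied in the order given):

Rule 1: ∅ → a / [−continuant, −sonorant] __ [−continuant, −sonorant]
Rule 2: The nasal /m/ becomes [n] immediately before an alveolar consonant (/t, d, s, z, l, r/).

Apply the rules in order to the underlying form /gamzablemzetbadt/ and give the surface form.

ganzablenzetabadat

Rule 1 (stop-cluster a-epenthesis): /t/ and /b/ form a stop–stop cluster, so [a] is inserted between them. /d/ and /t/ form a stop–stop cluster, so [a] is inserted between them. /gamzablemzetbadt/ → gamzablemzetabadat.
Rule 2 (nasal place assimilation): /m/ precedes the alveolar consonant /z/, so it assimilates in place to [n]. /m/ precedes the alveolar consonant /z/, so it assimilates in place to [n]. /gamzablemzetabadat/ → ganzablenzetabadat.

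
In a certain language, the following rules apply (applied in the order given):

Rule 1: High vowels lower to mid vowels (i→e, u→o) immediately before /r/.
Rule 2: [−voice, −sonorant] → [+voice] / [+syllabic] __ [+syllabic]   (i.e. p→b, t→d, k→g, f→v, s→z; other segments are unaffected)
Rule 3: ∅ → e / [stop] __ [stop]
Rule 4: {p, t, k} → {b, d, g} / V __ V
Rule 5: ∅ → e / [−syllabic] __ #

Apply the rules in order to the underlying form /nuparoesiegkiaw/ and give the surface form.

Rule 1 (pre-rhotic lowering): no segment meets the environment; /nuparoesiegkiaw/ is unchanged.
Rule 2 (intervocalic voicing): /p/ is a voiceless obstruent between vowels /u/ and /a/, so it voices to [b]. /s/ is a voiceless obstruent between vowels /e/ and /i/, so it voices to [z]. /nuparoesiegkiaw/ → nubaroeziegkiaw.
Rule 3 (stop-cluster e-epenthesis): /g/ and /k/ form a stop–stop cluster, so [e] is inserted between them. /nubaroeziegkiaw/ → nubaroeziegekiaw.
Rule 4 (intervocalic voicing): /k/ is a voiceless stop between vowels /e/ and /i/, so it voices to [g]. /nubaroeziegekiaw/ → nubaroeziegegiaw.
Rule 5 (final e-epenthesis): the form ends in the consonant /w/, so [e] is inserted word-finally. /nubaroeziegegiaw/ → nubaroeziegegiawe.

nubaroeziegegiawe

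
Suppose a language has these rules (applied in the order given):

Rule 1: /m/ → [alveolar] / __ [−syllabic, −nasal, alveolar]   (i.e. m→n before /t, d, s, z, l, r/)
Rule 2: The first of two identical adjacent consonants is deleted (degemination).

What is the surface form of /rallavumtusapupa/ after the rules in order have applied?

Rule 1 (nasal place assimilation): /m/ precedes the alveolar consonant /t/, so it assimilates in place to [n]. /rallavumtusapupa/ → rallavuntusapupa.
Rule 2 (degemination): /ll/ is a geminate; the first /l/ deletes. /rallavuntusapupa/ → ralavuntusapupa.

ralavuntusapupa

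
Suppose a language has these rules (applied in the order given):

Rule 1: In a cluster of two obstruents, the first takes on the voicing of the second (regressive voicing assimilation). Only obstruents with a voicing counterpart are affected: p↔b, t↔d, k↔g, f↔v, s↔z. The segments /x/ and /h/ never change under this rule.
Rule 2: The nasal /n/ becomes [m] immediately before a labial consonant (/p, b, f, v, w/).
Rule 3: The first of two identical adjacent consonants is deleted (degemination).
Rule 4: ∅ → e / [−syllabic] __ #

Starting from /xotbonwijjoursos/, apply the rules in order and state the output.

xodbomwijoursose

Rule 1 (regressive voicing assimilation): /t/ precedes the voiced obstruent /b/, so it voices to [d] by assimilation. /xotbonwijjoursos/ → xodbonwijjoursos.
Rule 2 (nasal place assimilation): /n/ precedes the labial consonant /w/, so it assimilates in place to [m]. /xodbonwijjoursos/ → xodbomwijjoursos.
Rule 3 (degemination): /jj/ is a geminate; the first /j/ deletes. /xodbomwijjoursos/ → xodbomwijoursos.
Rule 4 (final e-epenthesis): the form ends in the consonant /s/, so [e] is inserted word-finally. /xodbomwijoursos/ → xodbomwijoursose.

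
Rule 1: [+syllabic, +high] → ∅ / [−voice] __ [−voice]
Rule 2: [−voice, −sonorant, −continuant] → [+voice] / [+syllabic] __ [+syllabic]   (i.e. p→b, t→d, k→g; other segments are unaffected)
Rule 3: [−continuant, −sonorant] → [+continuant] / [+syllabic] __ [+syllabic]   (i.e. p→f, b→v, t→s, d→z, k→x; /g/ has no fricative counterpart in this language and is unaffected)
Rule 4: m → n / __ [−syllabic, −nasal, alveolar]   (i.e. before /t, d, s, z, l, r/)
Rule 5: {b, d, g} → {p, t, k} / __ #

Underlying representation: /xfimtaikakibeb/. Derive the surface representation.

xfintaigagivep

Rule 1 (high vowel syncope): no segment meets the environment; /xfimtaikakibeb/ is unchanged.
Rule 2 (intervocalic voicing): /k/ is a voiceless stop between vowels /i/ and /a/, so it voices to [g]. /k/ is a voiceless stop between vowels /a/ and /i/, so it voices to [g]. /xfimtaikakibeb/ → xfimtaigagibeb.
Rule 3 (intervocalic spirantization): /b/ is a stop between vowels /i/ and /e/, so it spirantizes to the fricative [v]. /xfimtaigagibeb/ → xfimtaigagiveb.
Rule 4 (nasal place assimilation): /m/ precedes the alveolar consonant /t/, so it assimilates in place to [n]. /xfimtaigagiveb/ → xfintaigagiveb.
Rule 5 (final devoicing): /b/ is a voiced stop in word-final position, so it devoices to [p]. /xfintaigagiveb/ → xfintaigagivep.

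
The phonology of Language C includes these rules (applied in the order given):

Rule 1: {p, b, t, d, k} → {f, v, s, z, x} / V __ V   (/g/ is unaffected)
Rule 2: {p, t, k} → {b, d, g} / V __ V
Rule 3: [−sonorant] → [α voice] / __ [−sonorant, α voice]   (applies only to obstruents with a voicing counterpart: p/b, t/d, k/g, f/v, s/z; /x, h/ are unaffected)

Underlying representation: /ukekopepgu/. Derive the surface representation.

uxexofebgu

Rule 1 (intervocalic spirantization): /k/ is a stop between vowels /u/ and /e/, so it spirantizes to the fricative [x]. /k/ is a stop between vowels /e/ and /o/, so it spirantizes to the fricative [x]. /p/ is a stop between vowels /o/ and /e/, so it spirantizes to the fricative [f]. /ukekopepgu/ → uxexofepgu.
Rule 2 (intervocalic voicing): no segment meets the environment; /uxexofepgu/ is unchanged.
Rule 3 (regressive voicing assimilation): /p/ precedes the voiced obstruent /g/, so it voices to [b] by assimilation. /uxexofepgu/ → uxexofebgu.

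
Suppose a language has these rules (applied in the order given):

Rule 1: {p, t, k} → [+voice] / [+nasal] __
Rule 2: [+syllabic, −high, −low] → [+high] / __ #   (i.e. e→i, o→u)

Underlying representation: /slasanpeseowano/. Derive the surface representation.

slasanbeseowanu

Rule 1 (post-nasal voicing): /p/ is a voiceless stop immediately after the nasal /n/, so it voices to [b]. /slasanpeseowano/ → slasanbeseowano.
Rule 2 (final vowel raising): /o/ is a mid vowel in word-final position, so it raises to [u]. /slasanbeseowano/ → slasanbeseowanu.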